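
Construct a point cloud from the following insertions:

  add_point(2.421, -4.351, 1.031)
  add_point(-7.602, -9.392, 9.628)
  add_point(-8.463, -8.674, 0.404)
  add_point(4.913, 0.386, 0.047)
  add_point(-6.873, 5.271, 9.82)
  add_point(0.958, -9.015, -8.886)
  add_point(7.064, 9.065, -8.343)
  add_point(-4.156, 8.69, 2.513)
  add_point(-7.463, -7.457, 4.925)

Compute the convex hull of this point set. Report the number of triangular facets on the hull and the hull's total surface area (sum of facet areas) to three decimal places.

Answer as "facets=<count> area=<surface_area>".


facets=12 area=906.193

Points on the hull: [0, 1, 2, 3, 4, 5, 6, 7] (8 of 9).

Facet areas (half cross-product norm):
  f1: (p1, p4, p2) → 68.0922
  f2: (p5, p6, p2) → 124.1977
  f3: (p5, p1, p2) → 47.8117
  f4: (p7, p6, p2) → 139.7507
  f5: (p7, p4, p2) → 71.4442
  f6: (p7, p4, p6) → 36.5078
  f7: (p3, p5, p6) → 82.7747
  f8: (p3, p4, p6) → 93.0228
  f9: (p3, p1, p4) → 113.4297
  f10: (p0, p5, p1) → 74.5059
  f11: (p0, p3, p1) → 25.6509
  f12: (p0, p3, p5) → 29.0046
Σ area = 906.193

Euler: V−E+F = 8−18+12 = 2.


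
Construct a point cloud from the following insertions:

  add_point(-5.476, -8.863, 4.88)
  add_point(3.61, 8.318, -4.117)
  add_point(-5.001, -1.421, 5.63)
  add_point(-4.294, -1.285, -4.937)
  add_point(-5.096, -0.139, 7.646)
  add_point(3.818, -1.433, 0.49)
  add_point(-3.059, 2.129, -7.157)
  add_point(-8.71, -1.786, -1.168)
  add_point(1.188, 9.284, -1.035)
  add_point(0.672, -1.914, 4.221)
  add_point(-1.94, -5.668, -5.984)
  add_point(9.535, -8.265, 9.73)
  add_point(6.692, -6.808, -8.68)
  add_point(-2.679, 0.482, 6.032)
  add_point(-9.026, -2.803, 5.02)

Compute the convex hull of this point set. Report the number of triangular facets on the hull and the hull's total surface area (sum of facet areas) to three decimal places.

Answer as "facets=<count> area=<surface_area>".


facets=16 area=928.025

Hull vertices (10/15): indices [0, 1, 4, 6, 7, 8, 10, 11, 12, 14].

Per-facet area ½‖(b−a)×(c−a)‖:
  f1: (p4, p8, p14) → 36.2822
  f2: (p4, p8, p11) → 120.3293
  f3: (p0, p12, p11) → 132.1194
  f4: (p0, p4, p14) → 19.0136
  f5: (p0, p4, p11) → 71.2694
  f6: (p7, p8, p14) → 46.1266
  f7: (p7, p6, p8) → 46.4628
  f8: (p7, p0, p14) → 21.9548
  f9: (p1, p6, p8) → 19.3591
  f10: (p1, p6, p12) → 63.8098
  f11: (p1, p8, p11) → 44.7982
  f12: (p1, p12, p11) → 148.0163
  f13: (p10, p0, p12) → 46.1990
  f14: (p10, p7, p0) → 44.0395
  f15: (p10, p6, p12) → 35.4693
  f16: (p10, p7, p6) → 32.7759
Σ area = 928.025

Check V−E+F: 10 − 24 + 16 = 2.


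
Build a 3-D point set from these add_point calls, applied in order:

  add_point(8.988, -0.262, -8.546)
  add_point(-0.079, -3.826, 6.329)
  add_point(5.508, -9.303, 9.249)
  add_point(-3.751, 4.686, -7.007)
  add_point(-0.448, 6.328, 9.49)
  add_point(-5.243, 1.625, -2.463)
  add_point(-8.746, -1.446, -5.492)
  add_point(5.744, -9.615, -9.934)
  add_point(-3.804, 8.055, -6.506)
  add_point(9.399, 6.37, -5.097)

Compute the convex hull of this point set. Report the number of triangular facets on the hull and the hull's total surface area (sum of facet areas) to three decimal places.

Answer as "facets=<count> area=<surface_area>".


9 of the 10 inputs are extreme points: [0, 1, 2, 3, 4, 6, 7, 8, 9].

Per-facet area ½‖(b−a)×(c−a)‖:
  f1: (p2, p7, p6) → 158.7546
  f2: (p2, p4, p9) → 143.9638
  f3: (p8, p4, p6) → 88.0352
  f4: (p8, p4, p9) → 104.3117
  f5: (p1, p4, p6) → 78.8504
  f6: (p1, p2, p6) → 39.2662
  f7: (p1, p2, p4) → 37.2482
  f8: (p3, p7, p6) → 67.7869
  f9: (p3, p8, p6) → 9.5779
  f10: (p3, p8, p7) → 15.8414
  f11: (p0, p8, p9) → 50.0995
  f12: (p0, p8, p7) → 74.4134
  f13: (p0, p2, p9) → 75.8425
  f14: (p0, p2, p7) → 94.8151
Σ area = 1038.807

Euler characteristic 9−21+14 = 2 ✓

facets=14 area=1038.807


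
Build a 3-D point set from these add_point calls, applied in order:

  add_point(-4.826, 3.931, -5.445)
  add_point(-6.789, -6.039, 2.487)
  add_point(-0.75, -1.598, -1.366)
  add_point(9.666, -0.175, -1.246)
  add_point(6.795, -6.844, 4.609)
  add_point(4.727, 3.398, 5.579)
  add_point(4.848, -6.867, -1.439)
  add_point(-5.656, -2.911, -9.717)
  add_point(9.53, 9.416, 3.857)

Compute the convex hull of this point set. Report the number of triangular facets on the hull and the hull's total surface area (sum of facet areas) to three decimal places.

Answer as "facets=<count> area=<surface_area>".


Hull vertices (8/9): indices [0, 1, 3, 4, 5, 6, 7, 8].

Per-facet area ½‖(b−a)×(c−a)‖:
  f1: (p7, p8, p3) → 90.1758
  f2: (p4, p8, p3) → 47.7877
  f3: (p0, p7, p1) → 49.0740
  f4: (p0, p7, p8) → 57.5872
  f5: (p5, p4, p1) → 70.1986
  f6: (p5, p4, p8) → 32.9827
  f7: (p5, p0, p1) → 86.5013
  f8: (p5, p0, p8) → 56.3528
  f9: (p6, p7, p3) → 56.0601
  f10: (p6, p4, p3) → 25.6513
  f11: (p6, p7, p1) → 72.1470
  f12: (p6, p4, p1) → 39.1009
Σ area = 683.619

Euler: V−E+F = 8−18+12 = 2.

facets=12 area=683.619


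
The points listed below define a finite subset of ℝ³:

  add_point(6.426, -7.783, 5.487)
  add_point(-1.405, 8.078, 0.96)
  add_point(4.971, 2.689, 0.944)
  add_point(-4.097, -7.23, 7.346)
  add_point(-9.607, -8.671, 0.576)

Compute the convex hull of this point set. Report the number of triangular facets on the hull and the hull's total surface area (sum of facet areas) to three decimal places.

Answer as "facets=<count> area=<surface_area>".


Extreme-point indices: [0, 1, 2, 3, 4] — 5 of 5 on the boundary.

Triangle areas on the boundary:
  f1: (p3, p0, p4) → 41.7504
  f2: (p3, p1, p4) → 74.2633
  f3: (p3, p1, p0) → 88.4903
  f4: (p2, p0, p4) → 94.8903
  f5: (p2, p1, p4) → 75.5125
  f6: (p2, p1, p0) → 35.0734
Σ area = 409.980

Check V−E+F: 5 − 9 + 6 = 2.

facets=6 area=409.980


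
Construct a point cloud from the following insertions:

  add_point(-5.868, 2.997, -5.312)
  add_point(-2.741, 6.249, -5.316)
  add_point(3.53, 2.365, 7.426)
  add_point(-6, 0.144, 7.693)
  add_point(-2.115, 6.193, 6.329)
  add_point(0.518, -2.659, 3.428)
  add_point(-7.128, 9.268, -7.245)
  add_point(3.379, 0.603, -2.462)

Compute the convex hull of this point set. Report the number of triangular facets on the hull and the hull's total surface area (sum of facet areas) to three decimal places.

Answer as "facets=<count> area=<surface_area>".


facets=12 area=403.918

Points on the hull: [0, 1, 2, 3, 4, 5, 6, 7] (8 of 8).

Facet areas (half cross-product norm):
  f1: (p5, p3, p2) → 28.7864
  f2: (p7, p5, p2) → 25.9310
  f3: (p4, p2, p6) → 43.0786
  f4: (p4, p3, p6) → 53.4003
  f5: (p4, p3, p2) → 25.2383
  f6: (p0, p3, p6) → 38.9824
  f7: (p0, p5, p3) → 49.5327
  f8: (p0, p7, p6) → 29.1604
  f9: (p0, p7, p5) → 36.4491
  f10: (p1, p2, p6) → 26.8409
  f11: (p1, p7, p6) → 3.3647
  f12: (p1, p7, p2) → 43.1536
Σ area = 403.918

Check V−E+F: 8 − 18 + 12 = 2.


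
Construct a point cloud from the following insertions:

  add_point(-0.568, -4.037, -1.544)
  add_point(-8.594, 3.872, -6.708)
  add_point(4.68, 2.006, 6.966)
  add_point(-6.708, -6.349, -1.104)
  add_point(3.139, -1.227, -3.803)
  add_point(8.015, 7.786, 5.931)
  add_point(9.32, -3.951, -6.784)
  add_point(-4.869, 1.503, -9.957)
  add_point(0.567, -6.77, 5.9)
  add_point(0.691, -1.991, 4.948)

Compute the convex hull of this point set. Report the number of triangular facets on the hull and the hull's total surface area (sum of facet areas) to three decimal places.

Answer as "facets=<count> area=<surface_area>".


facets=12 area=722.724

Extreme-point indices: [1, 2, 3, 5, 6, 7, 8, 9] — 8 of 10 on the boundary.

Triangle areas on the boundary:
  f1: (p3, p8, p6) → 78.0709
  f2: (p7, p5, p1) → 57.9103
  f3: (p7, p5, p6) → 133.0749
  f4: (p7, p3, p1) → 31.6986
  f5: (p7, p3, p6) → 90.2406
  f6: (p2, p5, p1) → 63.9270
  f7: (p2, p5, p6) → 52.9133
  f8: (p2, p8, p6) → 72.6381
  f9: (p9, p3, p1) → 62.0022
  f10: (p9, p2, p1) → 44.2824
  f11: (p9, p3, p8) → 24.3252
  f12: (p9, p2, p8) → 11.6407
Σ area = 722.724

Check V−E+F: 8 − 18 + 12 = 2.


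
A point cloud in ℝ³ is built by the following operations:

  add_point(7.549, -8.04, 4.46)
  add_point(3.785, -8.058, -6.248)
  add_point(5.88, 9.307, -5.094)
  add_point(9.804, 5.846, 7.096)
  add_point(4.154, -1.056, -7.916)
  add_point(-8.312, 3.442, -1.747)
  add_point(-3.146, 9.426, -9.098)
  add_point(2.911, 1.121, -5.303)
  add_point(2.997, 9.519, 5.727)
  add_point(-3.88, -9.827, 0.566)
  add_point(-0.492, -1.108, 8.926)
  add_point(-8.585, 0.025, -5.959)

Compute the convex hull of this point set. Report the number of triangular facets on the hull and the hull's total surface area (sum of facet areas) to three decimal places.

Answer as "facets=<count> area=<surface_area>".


facets=18 area=1068.749

Hull vertices (11/12): indices [0, 1, 2, 3, 4, 5, 6, 8, 9, 10, 11].

Area of each hull facet:
  f1: (p1, p9, p11) → 64.9138
  f2: (p8, p10, p3) → 44.6203
  f3: (p0, p1, p9) → 54.7965
  f4: (p0, p10, p3) → 69.0896
  f5: (p0, p10, p9) → 63.0548
  f6: (p5, p8, p10) → 76.5618
  f7: (p5, p9, p11) → 34.4492
  f8: (p5, p10, p9) → 79.1016
  f9: (p2, p8, p3) → 43.9008
  f10: (p4, p0, p3) → 100.6415
  f11: (p4, p2, p3) → 72.1031
  f12: (p4, p0, p1) → 40.0781
  f13: (p6, p4, p2) → 52.1577
  f14: (p6, p5, p11) → 28.9561
  f15: (p6, p1, p11) → 83.4542
  f16: (p6, p4, p1) → 28.5785
  f17: (p6, p5, p8) → 77.6680
  f18: (p6, p2, p8) → 54.6230
Σ area = 1068.749

Euler: V−E+F = 11−27+18 = 2.


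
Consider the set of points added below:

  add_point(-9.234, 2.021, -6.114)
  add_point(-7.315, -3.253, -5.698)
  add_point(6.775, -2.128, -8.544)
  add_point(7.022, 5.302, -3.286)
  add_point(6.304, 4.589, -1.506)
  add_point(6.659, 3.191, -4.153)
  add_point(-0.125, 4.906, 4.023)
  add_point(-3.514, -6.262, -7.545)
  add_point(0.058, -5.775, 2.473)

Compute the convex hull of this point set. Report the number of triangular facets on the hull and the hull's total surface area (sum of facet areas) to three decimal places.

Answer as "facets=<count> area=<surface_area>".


Hull vertices (8/9): indices [0, 1, 2, 3, 4, 6, 7, 8].

Facet areas (half cross-product norm):
  f1: (p6, p3, p0) → 71.1476
  f2: (p8, p6, p0) → 71.7616
  f3: (p2, p3, p0) → 73.4749
  f4: (p2, p7, p0) → 55.0801
  f5: (p2, p8, p7) → 57.4972
  f6: (p1, p7, p0) → 9.3650
  f7: (p1, p8, p0) → 27.7756
  f8: (p1, p8, p7) → 27.4314
  f9: (p4, p6, p3) → 4.9829
  f10: (p4, p8, p6) → 45.3245
  f11: (p4, p2, p3) → 9.1174
  f12: (p4, p2, p8) → 58.9462
Σ area = 511.904

Euler characteristic 8−18+12 = 2 ✓

facets=12 area=511.904


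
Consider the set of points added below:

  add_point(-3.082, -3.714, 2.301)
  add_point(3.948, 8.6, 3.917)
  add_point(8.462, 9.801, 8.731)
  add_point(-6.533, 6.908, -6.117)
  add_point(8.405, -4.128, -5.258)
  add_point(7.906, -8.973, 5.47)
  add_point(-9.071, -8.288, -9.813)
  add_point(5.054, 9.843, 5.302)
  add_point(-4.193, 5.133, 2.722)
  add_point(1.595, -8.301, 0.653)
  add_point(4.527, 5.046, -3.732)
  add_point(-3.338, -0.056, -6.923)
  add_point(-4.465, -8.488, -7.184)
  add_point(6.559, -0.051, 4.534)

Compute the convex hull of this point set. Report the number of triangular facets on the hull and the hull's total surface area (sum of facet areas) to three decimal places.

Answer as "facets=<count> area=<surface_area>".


facets=20 area=1000.580

Points on the hull: [0, 2, 3, 4, 5, 6, 7, 8, 9, 10, 11, 12] (12 of 14).

Per-facet area ½‖(b−a)×(c−a)‖:
  f1: (p4, p5, p2) → 108.7211
  f2: (p8, p7, p2) → 16.2768
  f3: (p12, p5, p6) → 12.8963
  f4: (p12, p4, p6) → 17.8667
  f5: (p12, p4, p5) → 80.7757
  f6: (p10, p7, p2) → 18.6485
  f7: (p10, p4, p2) → 65.9413
  f8: (p9, p5, p6) → 8.8612
  f9: (p0, p5, p2) → 112.6999
  f10: (p0, p8, p2) → 64.2030
  f11: (p0, p9, p5) → 23.9200
  f12: (p0, p8, p6) → 60.6300
  f13: (p0, p9, p6) → 47.7502
  f14: (p11, p4, p6) → 62.5441
  f15: (p3, p8, p7) → 46.4171
  f16: (p3, p10, p7) → 57.9920
  f17: (p3, p8, p6) → 73.5556
  f18: (p3, p11, p6) → 34.4957
  f19: (p3, p10, p4) → 50.4371
  f20: (p3, p11, p4) → 35.9478
Σ area = 1000.580

Check V−E+F: 12 − 30 + 20 = 2.


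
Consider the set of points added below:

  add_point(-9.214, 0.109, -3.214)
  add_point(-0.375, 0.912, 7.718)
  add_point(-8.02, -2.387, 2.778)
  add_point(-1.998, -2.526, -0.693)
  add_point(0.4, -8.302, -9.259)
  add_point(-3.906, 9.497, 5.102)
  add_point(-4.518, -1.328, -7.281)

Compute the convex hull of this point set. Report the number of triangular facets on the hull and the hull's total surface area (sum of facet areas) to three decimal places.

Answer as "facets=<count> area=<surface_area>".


6 of the 7 inputs are extreme points: [0, 1, 2, 4, 5, 6].

Per-facet area ½‖(b−a)×(c−a)‖:
  f1: (p1, p5, p4) → 91.3236
  f2: (p2, p4, p0) → 46.5981
  f3: (p2, p1, p4) → 76.3092
  f4: (p2, p5, p0) → 41.8547
  f5: (p2, p1, p5) → 46.3249
  f6: (p6, p4, p0) → 18.8791
  f7: (p6, p5, p0) → 41.9509
  f8: (p6, p5, p4) → 53.3448
Σ area = 416.585

Check V−E+F: 6 − 12 + 8 = 2.

facets=8 area=416.585


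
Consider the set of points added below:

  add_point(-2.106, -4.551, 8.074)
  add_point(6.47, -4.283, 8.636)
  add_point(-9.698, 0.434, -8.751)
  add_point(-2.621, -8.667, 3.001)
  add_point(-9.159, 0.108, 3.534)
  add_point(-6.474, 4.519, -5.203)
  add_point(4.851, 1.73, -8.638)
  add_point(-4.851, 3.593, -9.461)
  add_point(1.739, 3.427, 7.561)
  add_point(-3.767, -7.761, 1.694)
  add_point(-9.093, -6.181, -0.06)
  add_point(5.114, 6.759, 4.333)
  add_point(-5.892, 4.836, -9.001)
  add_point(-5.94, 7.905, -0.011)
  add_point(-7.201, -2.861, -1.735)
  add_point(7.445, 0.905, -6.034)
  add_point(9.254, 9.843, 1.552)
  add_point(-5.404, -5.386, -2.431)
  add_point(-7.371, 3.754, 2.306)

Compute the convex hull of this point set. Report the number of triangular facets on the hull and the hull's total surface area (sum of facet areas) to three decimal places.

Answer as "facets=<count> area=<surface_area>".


facets=28 area=1001.309

Extreme-point indices: [0, 1, 2, 3, 4, 6, 7, 8, 10, 11, 12, 13, 15, 16, 17, 18] — 16 of 19 on the boundary.

Per-facet area ½‖(b−a)×(c−a)‖:
  f1: (p15, p1, p16) → 86.9113
  f2: (p10, p4, p2) → 39.2762
  f3: (p8, p1, p16) → 51.6808
  f4: (p6, p7, p2) → 20.5812
  f5: (p6, p15, p16) → 20.6471
  f6: (p3, p15, p1) → 86.4184
  f7: (p3, p6, p15) → 31.0971
  f8: (p13, p4, p2) → 51.7231
  f9: (p0, p8, p1) → 33.9325
  f10: (p0, p8, p4) → 42.1061
  f11: (p0, p3, p1) → 27.8607
  f12: (p0, p10, p4) → 34.0951
  f13: (p0, p3, p10) → 24.4540
  f14: (p11, p8, p16) → 2.6346
  f15: (p11, p13, p16) → 31.5696
  f16: (p11, p13, p8) → 32.8139
  f17: (p18, p8, p4) → 21.8972
  f18: (p18, p13, p4) → 2.3332
  f19: (p18, p13, p8) → 26.1177
  f20: (p12, p13, p16) → 72.4930
  f21: (p12, p6, p16) → 75.8301
  f22: (p12, p6, p7) → 5.7933
  f23: (p12, p7, p2) → 4.8584
  f24: (p12, p13, p2) → 27.1051
  f25: (p17, p3, p6) → 46.1449
  f26: (p17, p6, p2) → 64.3959
  f27: (p17, p3, p10) → 15.2189
  f28: (p17, p10, p2) → 21.3199
Σ area = 1001.309

Euler characteristic 16−42+28 = 2 ✓


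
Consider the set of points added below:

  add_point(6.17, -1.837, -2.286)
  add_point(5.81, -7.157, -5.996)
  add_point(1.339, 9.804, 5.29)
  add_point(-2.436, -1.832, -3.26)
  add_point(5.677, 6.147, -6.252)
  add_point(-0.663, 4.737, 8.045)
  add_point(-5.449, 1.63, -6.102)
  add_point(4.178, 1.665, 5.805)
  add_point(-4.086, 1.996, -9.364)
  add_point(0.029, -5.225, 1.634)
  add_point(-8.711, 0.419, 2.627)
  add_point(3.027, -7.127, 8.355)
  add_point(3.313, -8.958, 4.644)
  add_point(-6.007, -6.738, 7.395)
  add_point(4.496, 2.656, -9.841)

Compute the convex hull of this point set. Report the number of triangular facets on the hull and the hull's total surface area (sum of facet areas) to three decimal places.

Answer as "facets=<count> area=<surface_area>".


Points on the hull: [0, 1, 2, 4, 5, 6, 7, 8, 10, 11, 12, 13, 14] (13 of 15).

Area of each hull facet:
  f1: (p5, p2, p10) → 30.2954
  f2: (p7, p11, p0) → 41.5111
  f3: (p7, p5, p2) → 18.7894
  f4: (p7, p5, p11) → 27.2863
  f5: (p6, p2, p10) → 64.9723
  f6: (p6, p8, p2) → 24.7216
  f7: (p4, p8, p2) → 70.9608
  f8: (p4, p7, p0) → 40.3195
  f9: (p4, p7, p2) → 52.5085
  f10: (p1, p11, p0) → 39.5962
  f11: (p1, p4, p0) → 25.5092
  f12: (p14, p4, p8) → 21.5144
  f13: (p14, p1, p8) → 45.7554
  f14: (p14, p1, p4) → 25.6307
  f15: (p13, p5, p10) → 47.1329
  f16: (p13, p5, p11) → 53.1727
  f17: (p13, p6, p10) → 36.9348
  f18: (p13, p6, p8) → 15.0005
  f19: (p13, p1, p8) → 118.1979
  f20: (p12, p1, p11) → 13.6861
  f21: (p12, p13, p11) → 18.8588
  f22: (p12, p13, p1) → 49.5822
Σ area = 881.936

Euler characteristic 13−33+22 = 2 ✓

facets=22 area=881.936


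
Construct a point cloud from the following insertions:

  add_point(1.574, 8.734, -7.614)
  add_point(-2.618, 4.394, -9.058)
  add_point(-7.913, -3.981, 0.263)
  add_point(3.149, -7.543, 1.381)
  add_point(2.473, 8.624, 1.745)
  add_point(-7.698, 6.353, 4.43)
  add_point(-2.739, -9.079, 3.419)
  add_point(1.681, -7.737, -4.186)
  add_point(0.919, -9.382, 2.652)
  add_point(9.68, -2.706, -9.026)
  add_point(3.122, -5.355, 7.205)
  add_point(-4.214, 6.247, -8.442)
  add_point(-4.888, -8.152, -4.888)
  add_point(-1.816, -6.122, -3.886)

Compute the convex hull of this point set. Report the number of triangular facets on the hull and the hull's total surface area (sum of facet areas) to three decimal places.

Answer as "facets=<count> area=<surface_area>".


13 of the 14 inputs are extreme points: [0, 1, 2, 3, 4, 5, 6, 7, 8, 9, 10, 11, 12].

Triangle areas on the boundary:
  f1: (p1, p0, p9) → 42.8085
  f2: (p4, p5, p0) → 49.9396
  f3: (p4, p5, p10) → 78.3403
  f4: (p4, p0, p9) → 66.2088
  f5: (p4, p10, p9) → 118.3175
  f6: (p12, p1, p9) → 90.1792
  f7: (p11, p5, p0) → 42.1134
  f8: (p11, p1, p0) → 7.7429
  f9: (p11, p5, p2) → 69.2342
  f10: (p11, p12, p2) → 50.3059
  f11: (p11, p12, p1) → 14.6081
  f12: (p3, p10, p9) → 32.5132
  f13: (p3, p8, p9) → 9.9054
  f14: (p3, p8, p10) → 9.6708
  f15: (p6, p12, p2) → 26.9372
  f16: (p6, p12, p8) → 16.1569
  f17: (p6, p8, p10) → 12.0057
  f18: (p6, p5, p2) → 39.7301
  f19: (p6, p5, p10) → 62.1695
  f20: (p7, p8, p9) → 29.1031
  f21: (p7, p12, p9) → 24.0518
  f22: (p7, p12, p8) → 23.4095
Σ area = 915.452

Euler characteristic 13−33+22 = 2 ✓

facets=22 area=915.452


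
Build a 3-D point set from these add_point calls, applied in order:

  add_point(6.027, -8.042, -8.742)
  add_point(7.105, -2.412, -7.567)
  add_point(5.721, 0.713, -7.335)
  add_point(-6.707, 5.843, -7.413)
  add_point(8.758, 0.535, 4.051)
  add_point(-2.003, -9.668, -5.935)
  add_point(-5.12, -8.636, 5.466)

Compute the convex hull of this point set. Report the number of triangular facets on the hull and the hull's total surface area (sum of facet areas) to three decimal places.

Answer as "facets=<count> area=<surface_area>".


facets=10 area=668.512

Hull vertices (7/7): indices [0, 1, 2, 3, 4, 5, 6].

Facet areas (half cross-product norm):
  f1: (p6, p4, p3) → 148.9314
  f2: (p0, p6, p4) → 120.9354
  f3: (p5, p6, p3) → 96.3039
  f4: (p5, p0, p3) → 70.3530
  f5: (p5, p0, p6) → 43.2832
  f6: (p2, p4, p3) → 76.7228
  f7: (p2, p0, p3) → 54.4722
  f8: (p1, p0, p4) → 31.5711
  f9: (p1, p2, p4) → 20.1584
  f10: (p1, p2, p0) → 5.7810
Σ area = 668.512

Check V−E+F: 7 − 15 + 10 = 2.


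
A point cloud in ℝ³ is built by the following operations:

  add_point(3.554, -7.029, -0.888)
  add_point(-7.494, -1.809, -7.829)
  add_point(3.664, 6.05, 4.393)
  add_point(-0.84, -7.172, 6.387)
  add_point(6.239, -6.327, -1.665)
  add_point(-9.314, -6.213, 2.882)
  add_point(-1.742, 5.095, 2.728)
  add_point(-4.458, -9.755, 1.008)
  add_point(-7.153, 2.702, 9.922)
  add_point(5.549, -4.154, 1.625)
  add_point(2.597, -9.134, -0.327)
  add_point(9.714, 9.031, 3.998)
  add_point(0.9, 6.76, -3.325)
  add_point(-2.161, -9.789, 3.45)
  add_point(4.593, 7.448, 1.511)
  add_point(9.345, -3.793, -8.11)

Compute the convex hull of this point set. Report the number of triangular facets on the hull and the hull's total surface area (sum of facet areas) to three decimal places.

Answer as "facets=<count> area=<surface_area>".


12 of the 16 inputs are extreme points: [1, 3, 4, 5, 7, 8, 9, 10, 11, 12, 13, 15].

Per-facet area ½‖(b−a)×(c−a)‖:
  f1: (p3, p13, p5) → 16.6111
  f2: (p8, p1, p5) → 65.8378
  f3: (p8, p3, p5) → 50.4506
  f4: (p8, p3, p11) → 111.4401
  f5: (p12, p15, p11) → 83.3930
  f6: (p12, p1, p15) → 89.5294
  f7: (p12, p8, p11) → 93.2243
  f8: (p12, p8, p1) → 100.4192
  f9: (p7, p1, p15) → 98.8890
  f10: (p7, p13, p5) → 10.0087
  f11: (p7, p1, p5) → 36.2989
  f12: (p4, p15, p11) → 63.1585
  f13: (p10, p7, p13) → 10.2081
  f14: (p10, p3, p13) → 12.5827
  f15: (p10, p4, p3) → 16.8612
  f16: (p10, p7, p15) → 28.4329
  f17: (p10, p4, p15) → 12.1399
  f18: (p9, p3, p11) → 53.0422
  f19: (p9, p4, p11) → 22.5034
  f20: (p9, p4, p3) → 15.6569
Σ area = 990.688

Euler: V−E+F = 12−30+20 = 2.

facets=20 area=990.688


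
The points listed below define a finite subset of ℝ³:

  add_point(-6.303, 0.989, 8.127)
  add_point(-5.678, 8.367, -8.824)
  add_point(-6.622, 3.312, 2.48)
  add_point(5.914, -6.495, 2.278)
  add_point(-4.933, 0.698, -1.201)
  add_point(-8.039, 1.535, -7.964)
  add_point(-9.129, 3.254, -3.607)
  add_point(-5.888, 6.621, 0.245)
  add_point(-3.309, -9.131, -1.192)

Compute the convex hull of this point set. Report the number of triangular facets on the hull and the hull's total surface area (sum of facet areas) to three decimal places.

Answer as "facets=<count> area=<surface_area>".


Points on the hull: [0, 1, 3, 5, 6, 7, 8] (7 of 9).

Facet areas (half cross-product norm):
  f1: (p0, p8, p6) → 77.1586
  f2: (p0, p8, p3) → 70.0709
  f3: (p5, p8, p3) → 65.9842
  f4: (p5, p1, p3) → 67.7270
  f5: (p5, p8, p6) → 32.2985
  f6: (p5, p1, p6) → 17.2921
  f7: (p7, p0, p3) → 74.8892
  f8: (p7, p1, p3) → 79.7029
  f9: (p7, p0, p6) → 28.9282
  f10: (p7, p1, p6) → 24.1093
Σ area = 538.161

Euler characteristic 7−15+10 = 2 ✓

facets=10 area=538.161


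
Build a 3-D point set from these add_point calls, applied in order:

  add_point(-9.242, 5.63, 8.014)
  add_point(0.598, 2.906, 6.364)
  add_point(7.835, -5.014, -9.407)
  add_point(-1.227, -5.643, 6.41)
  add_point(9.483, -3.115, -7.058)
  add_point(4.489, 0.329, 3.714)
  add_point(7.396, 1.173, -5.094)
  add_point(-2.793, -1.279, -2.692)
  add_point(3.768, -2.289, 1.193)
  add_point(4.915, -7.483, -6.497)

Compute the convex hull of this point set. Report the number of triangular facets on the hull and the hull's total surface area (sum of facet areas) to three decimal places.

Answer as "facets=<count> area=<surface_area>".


9 of the 10 inputs are extreme points: [0, 1, 2, 3, 4, 5, 6, 7, 9].

Area of each hull facet:
  f1: (p2, p9, p4) → 8.1591
  f2: (p3, p9, p4) → 43.6436
  f3: (p6, p2, p4) → 7.5520
  f4: (p7, p6, p0) → 67.1331
  f5: (p7, p6, p2) → 40.6124
  f6: (p7, p2, p9) → 23.7772
  f7: (p7, p3, p0) → 67.0981
  f8: (p7, p3, p9) → 54.0967
  f9: (p5, p3, p4) → 50.4602
  f10: (p5, p6, p4) → 21.8943
  f11: (p1, p3, p0) → 45.1296
  f12: (p1, p5, p3) → 22.2588
  f13: (p1, p6, p0) → 52.7123
  f14: (p1, p5, p6) → 18.9982
Σ area = 523.526

Euler characteristic 9−21+14 = 2 ✓

facets=14 area=523.526


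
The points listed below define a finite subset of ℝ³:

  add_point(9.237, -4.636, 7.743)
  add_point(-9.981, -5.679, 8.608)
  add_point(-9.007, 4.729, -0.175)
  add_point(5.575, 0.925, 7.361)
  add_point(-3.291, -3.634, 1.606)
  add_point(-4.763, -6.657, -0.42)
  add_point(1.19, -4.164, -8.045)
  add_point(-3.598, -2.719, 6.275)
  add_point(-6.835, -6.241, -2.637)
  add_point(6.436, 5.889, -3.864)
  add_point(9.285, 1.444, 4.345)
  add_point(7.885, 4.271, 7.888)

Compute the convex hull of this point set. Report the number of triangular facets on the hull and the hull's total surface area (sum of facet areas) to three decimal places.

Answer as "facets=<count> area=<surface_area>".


facets=14 area=862.608

Points on the hull: [0, 1, 2, 5, 6, 8, 9, 10, 11] (9 of 12).

Triangle areas on the boundary:
  f1: (p0, p9, p10) → 20.1277
  f2: (p0, p6, p9) → 93.7962
  f3: (p11, p9, p10) → 22.2871
  f4: (p11, p0, p1) → 86.3856
  f5: (p11, p0, p10) → 16.3248
  f6: (p2, p11, p1) → 124.3521
  f7: (p2, p11, p9) → 94.4403
  f8: (p2, p8, p1) → 63.7654
  f9: (p2, p6, p9) → 88.1061
  f10: (p2, p8, p6) → 56.5272
  f11: (p5, p0, p6) → 80.5198
  f12: (p5, p8, p6) → 15.0396
  f13: (p5, p0, p1) → 85.5120
  f14: (p5, p8, p1) → 15.4244
Σ area = 862.608

Check V−E+F: 9 − 21 + 14 = 2.


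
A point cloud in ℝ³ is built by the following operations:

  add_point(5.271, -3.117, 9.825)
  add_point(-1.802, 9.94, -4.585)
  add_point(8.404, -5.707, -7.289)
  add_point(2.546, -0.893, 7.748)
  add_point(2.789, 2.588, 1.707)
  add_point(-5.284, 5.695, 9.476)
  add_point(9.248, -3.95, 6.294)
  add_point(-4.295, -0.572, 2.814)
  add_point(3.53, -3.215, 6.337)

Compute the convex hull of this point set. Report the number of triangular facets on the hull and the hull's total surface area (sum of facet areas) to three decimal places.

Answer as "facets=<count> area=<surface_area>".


Points on the hull: [0, 1, 2, 5, 6, 7, 8] (7 of 9).

Area of each hull facet:
  f1: (p1, p6, p5) → 131.0179
  f2: (p2, p1, p6) → 126.4899
  f3: (p7, p1, p5) → 59.8173
  f4: (p7, p2, p1) → 108.3099
  f5: (p8, p7, p2) → 65.9077
  f6: (p0, p2, p6) → 28.8714
  f7: (p0, p8, p2) → 20.8309
  f8: (p0, p6, p5) → 28.1512
  f9: (p0, p7, p5) → 54.7715
  f10: (p0, p8, p7) → 11.9168
Σ area = 636.085

Check V−E+F: 7 − 15 + 10 = 2.

facets=10 area=636.085


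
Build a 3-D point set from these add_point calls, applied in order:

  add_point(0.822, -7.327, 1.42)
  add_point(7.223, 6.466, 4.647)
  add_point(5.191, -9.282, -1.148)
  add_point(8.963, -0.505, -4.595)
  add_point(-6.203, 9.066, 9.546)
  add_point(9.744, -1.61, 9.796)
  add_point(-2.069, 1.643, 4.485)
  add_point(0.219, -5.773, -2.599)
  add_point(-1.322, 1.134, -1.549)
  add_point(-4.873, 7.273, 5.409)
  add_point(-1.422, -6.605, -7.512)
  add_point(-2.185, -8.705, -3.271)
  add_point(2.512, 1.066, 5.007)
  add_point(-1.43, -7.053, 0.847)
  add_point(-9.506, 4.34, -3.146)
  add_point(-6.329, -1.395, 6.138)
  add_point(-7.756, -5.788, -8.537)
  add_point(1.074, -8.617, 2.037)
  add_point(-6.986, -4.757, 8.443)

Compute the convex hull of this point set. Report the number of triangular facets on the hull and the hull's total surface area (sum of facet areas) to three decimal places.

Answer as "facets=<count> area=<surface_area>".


facets=18 area=1109.222

Extreme-point indices: [1, 2, 3, 4, 5, 10, 11, 14, 16, 17, 18] — 11 of 19 on the boundary.

Per-facet area ½‖(b−a)×(c−a)‖:
  f1: (p3, p16, p14) → 101.7780
  f2: (p18, p16, p14) → 85.0488
  f3: (p18, p4, p14) → 87.7181
  f4: (p18, p4, p5) → 114.9799
  f5: (p2, p3, p5) → 67.7756
  f6: (p1, p4, p5) → 70.3940
  f7: (p1, p3, p5) → 57.5985
  f8: (p1, p4, p14) → 100.1252
  f9: (p1, p3, p14) → 104.8327
  f10: (p10, p3, p16) → 24.2713
  f11: (p10, p2, p3) → 47.4541
  f12: (p11, p18, p16) → 53.1085
  f13: (p11, p10, p16) → 15.4907
  f14: (p11, p10, p2) → 18.3051
  f15: (p17, p11, p18) → 34.0079
  f16: (p17, p11, p2) → 16.2475
  f17: (p17, p18, p5) → 74.5907
  f18: (p17, p2, p5) → 35.4950
Σ area = 1109.222

Euler characteristic 11−27+18 = 2 ✓


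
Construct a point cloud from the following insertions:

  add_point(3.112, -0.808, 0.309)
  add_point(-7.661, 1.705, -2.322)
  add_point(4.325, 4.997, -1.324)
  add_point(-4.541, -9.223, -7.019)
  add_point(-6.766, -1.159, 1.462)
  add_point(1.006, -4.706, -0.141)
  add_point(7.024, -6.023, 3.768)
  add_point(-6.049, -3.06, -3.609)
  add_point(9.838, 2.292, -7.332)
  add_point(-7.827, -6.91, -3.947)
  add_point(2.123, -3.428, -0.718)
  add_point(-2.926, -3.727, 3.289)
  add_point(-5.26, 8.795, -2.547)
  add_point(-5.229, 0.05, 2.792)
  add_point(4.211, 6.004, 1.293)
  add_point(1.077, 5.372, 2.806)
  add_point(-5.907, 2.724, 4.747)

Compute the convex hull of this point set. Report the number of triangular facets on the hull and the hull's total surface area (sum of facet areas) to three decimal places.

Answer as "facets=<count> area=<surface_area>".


facets=18 area=744.597

Hull vertices (11/17): indices [1, 3, 4, 6, 8, 9, 11, 12, 14, 15, 16].

Triangle areas on the boundary:
  f1: (p3, p12, p8) → 140.4028
  f2: (p3, p6, p9) → 40.7878
  f3: (p3, p6, p8) → 110.0784
  f4: (p1, p16, p12) → 27.0942
  f5: (p1, p3, p9) → 18.5276
  f6: (p1, p3, p12) → 30.5338
  f7: (p11, p6, p9) → 41.9006
  f8: (p11, p6, p16) → 29.9316
  f9: (p14, p6, p8) → 66.1156
  f10: (p14, p12, p8) → 55.9400
  f11: (p4, p11, p9) → 19.7822
  f12: (p4, p11, p16) → 12.8078
  f13: (p4, p1, p9) → 19.0754
  f14: (p4, p1, p16) → 12.4118
  f15: (p15, p6, p16) → 49.5085
  f16: (p15, p14, p6) → 22.2422
  f17: (p15, p16, p12) → 32.3294
  f18: (p15, p14, p12) → 15.1273
Σ area = 744.597

Check V−E+F: 11 − 27 + 18 = 2.


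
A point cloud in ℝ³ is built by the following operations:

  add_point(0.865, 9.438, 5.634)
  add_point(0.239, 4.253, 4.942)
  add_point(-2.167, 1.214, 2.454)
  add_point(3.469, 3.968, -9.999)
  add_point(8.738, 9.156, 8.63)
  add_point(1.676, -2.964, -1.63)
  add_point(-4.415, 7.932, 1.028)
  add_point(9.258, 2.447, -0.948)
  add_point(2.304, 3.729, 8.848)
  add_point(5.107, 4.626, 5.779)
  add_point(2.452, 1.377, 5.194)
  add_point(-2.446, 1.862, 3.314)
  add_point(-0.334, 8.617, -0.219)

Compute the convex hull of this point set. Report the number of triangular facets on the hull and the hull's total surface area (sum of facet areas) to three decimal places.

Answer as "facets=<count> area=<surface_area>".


facets=18 area=516.631

Points on the hull: [0, 2, 3, 4, 5, 6, 7, 8, 10, 11, 12] (11 of 13).

Triangle areas on the boundary:
  f1: (p3, p5, p6) → 67.0163
  f2: (p3, p5, p7) → 46.1545
  f3: (p12, p3, p6) → 21.5562
  f4: (p11, p8, p6) → 24.9507
  f5: (p11, p8, p5) → 29.0956
  f6: (p10, p5, p7) → 33.9138
  f7: (p10, p8, p7) → 17.1199
  f8: (p10, p8, p5) → 2.2865
  f9: (p4, p8, p7) → 46.7831
  f10: (p4, p3, p7) → 51.8045
  f11: (p4, p12, p3) → 67.4879
  f12: (p2, p5, p6) → 19.9994
  f13: (p2, p11, p6) → 3.5538
  f14: (p2, p11, p5) → 1.3546
  f15: (p0, p8, p6) → 23.0238
  f16: (p0, p4, p8) → 25.9180
  f17: (p0, p12, p6) → 12.9994
  f18: (p0, p4, p12) → 21.6127
Σ area = 516.631

Euler: V−E+F = 11−27+18 = 2.


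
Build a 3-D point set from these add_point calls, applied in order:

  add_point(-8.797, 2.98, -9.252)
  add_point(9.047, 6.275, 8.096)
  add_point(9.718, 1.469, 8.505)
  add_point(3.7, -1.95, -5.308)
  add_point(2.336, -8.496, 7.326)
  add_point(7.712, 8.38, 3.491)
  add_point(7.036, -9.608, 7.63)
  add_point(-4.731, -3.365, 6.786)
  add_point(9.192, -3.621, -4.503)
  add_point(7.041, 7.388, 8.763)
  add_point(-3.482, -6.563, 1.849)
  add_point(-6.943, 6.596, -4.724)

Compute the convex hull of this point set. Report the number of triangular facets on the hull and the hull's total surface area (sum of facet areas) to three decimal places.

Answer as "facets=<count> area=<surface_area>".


facets=18 area=941.999

11 of the 12 inputs are extreme points: [0, 1, 2, 4, 5, 6, 7, 8, 9, 10, 11].

Facet areas (half cross-product norm):
  f1: (p9, p6, p2) → 22.8439
  f2: (p8, p6, p2) → 72.0150
  f3: (p5, p8, p0) → 138.9982
  f4: (p10, p7, p0) → 45.9876
  f5: (p10, p8, p0) → 111.6597
  f6: (p10, p8, p6) → 78.2029
  f7: (p11, p7, p0) → 45.6883
  f8: (p11, p7, p9) → 120.0708
  f9: (p11, p5, p0) → 37.2503
  f10: (p11, p5, p9) → 42.8298
  f11: (p4, p9, p6) → 40.1607
  f12: (p4, p7, p9) → 68.7670
  f13: (p4, p10, p6) → 12.3677
  f14: (p4, p10, p7) → 23.7653
  f15: (p1, p8, p2) → 32.7137
  f16: (p1, p5, p8) → 37.6485
  f17: (p1, p9, p2) → 4.8506
  f18: (p1, p5, p9) → 6.1786
Σ area = 941.999

Check V−E+F: 11 − 27 + 18 = 2.


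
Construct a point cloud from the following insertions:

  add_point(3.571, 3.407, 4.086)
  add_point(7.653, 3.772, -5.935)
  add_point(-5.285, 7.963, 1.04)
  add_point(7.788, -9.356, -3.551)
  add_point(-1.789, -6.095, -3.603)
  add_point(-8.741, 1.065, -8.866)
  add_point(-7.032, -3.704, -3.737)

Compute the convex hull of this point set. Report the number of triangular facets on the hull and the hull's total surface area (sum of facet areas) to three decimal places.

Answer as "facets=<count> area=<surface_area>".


Extreme-point indices: [0, 1, 2, 3, 4, 5, 6] — 7 of 7 on the boundary.

Facet areas (half cross-product norm):
  f1: (p1, p3, p5) → 111.7954
  f2: (p1, p0, p3) → 70.8495
  f3: (p1, p2, p5) → 92.1812
  f4: (p1, p2, p0) → 56.3428
  f5: (p6, p2, p5) → 43.6640
  f6: (p6, p2, p0) → 65.2592
  f7: (p4, p3, p5) → 34.9751
  f8: (p4, p6, p5) → 17.9134
  f9: (p4, p0, p3) → 66.7141
  f10: (p4, p6, p0) → 38.3318
Σ area = 598.026

Euler: V−E+F = 7−15+10 = 2.

facets=10 area=598.026


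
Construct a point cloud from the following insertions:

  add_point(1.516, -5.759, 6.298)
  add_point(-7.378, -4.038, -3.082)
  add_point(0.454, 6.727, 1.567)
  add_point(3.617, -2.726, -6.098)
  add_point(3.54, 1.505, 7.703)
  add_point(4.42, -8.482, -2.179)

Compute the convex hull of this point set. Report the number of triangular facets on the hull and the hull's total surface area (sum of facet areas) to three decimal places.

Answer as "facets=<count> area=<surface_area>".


facets=8 area=410.019

Hull vertices (6/6): indices [0, 1, 2, 3, 4, 5].

Triangle areas on the boundary:
  f1: (p4, p2, p1) → 60.8067
  f2: (p3, p5, p1) → 39.8757
  f3: (p3, p2, p1) → 68.4754
  f4: (p3, p4, p5) → 48.3687
  f5: (p3, p4, p2) → 53.9083
  f6: (p0, p5, p1) → 55.9322
  f7: (p0, p4, p1) → 49.1329
  f8: (p0, p4, p5) → 33.5190
Σ area = 410.019

Check V−E+F: 6 − 12 + 8 = 2.


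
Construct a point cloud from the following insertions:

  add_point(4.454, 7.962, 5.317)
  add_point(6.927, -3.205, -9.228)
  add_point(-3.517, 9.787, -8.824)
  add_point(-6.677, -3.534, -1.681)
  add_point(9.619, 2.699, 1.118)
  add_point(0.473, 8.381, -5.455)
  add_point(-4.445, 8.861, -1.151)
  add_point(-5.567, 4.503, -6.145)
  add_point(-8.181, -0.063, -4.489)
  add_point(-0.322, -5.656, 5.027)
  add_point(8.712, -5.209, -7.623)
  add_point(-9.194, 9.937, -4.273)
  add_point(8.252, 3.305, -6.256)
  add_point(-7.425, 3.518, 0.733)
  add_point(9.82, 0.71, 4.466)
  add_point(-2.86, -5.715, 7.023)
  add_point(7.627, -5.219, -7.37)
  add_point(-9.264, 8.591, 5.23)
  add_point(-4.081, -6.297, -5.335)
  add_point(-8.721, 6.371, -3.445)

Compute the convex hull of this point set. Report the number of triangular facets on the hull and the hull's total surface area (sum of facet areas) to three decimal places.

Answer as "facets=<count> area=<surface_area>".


facets=26 area=1084.151

15 of the 20 inputs are extreme points: [0, 1, 2, 3, 4, 5, 8, 9, 10, 11, 12, 14, 15, 17, 18].

Area of each hull facet:
  f1: (p3, p15, p17) → 68.1705
  f2: (p3, p15, p18) → 24.4153
  f3: (p9, p15, p14) → 13.7556
  f4: (p9, p15, p18) → 16.9419
  f5: (p0, p15, p17) → 96.8595
  f6: (p0, p15, p14) → 64.3625
  f7: (p10, p9, p14) → 78.1609
  f8: (p10, p9, p18) → 70.8975
  f9: (p8, p2, p18) → 39.5794
  f10: (p8, p3, p18) → 12.2973
  f11: (p8, p3, p17) → 30.6821
  f12: (p1, p2, p18) → 93.1806
  f13: (p1, p10, p18) → 18.5382
  f14: (p1, p12, p2) → 48.8660
  f15: (p1, p12, p10) → 10.9887
  f16: (p11, p8, p17) → 47.9132
  f17: (p11, p8, p2) → 36.3499
  f18: (p11, p0, p17) → 65.9029
  f19: (p11, p0, p2) → 58.6891
  f20: (p4, p0, p14) → 16.4956
  f21: (p4, p12, p0) → 30.1971
  f22: (p4, p10, p14) → 22.0058
  f23: (p4, p12, p10) → 32.4154
  f24: (p5, p0, p2) → 16.4188
  f25: (p5, p12, p2) → 17.9136
  f26: (p5, p12, p0) → 52.1538
Σ area = 1084.151

Euler: V−E+F = 15−39+26 = 2.


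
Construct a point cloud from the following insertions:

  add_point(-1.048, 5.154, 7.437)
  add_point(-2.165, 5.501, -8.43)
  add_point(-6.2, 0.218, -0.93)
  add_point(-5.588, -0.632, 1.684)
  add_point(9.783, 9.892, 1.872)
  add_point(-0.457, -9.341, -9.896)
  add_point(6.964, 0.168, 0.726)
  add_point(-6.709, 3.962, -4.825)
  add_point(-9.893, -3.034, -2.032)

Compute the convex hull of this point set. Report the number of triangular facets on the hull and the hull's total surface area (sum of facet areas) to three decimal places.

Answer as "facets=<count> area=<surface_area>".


facets=12 area=714.923

Extreme-point indices: [0, 1, 3, 4, 5, 6, 7, 8] — 8 of 9 on the boundary.

Facet areas (half cross-product norm):
  f1: (p1, p5, p4) → 119.2138
  f2: (p3, p5, p8) → 42.5799
  f3: (p3, p0, p8) → 8.9088
  f4: (p6, p5, p4) → 52.5664
  f5: (p6, p0, p4) → 56.5520
  f6: (p6, p3, p5) → 90.6871
  f7: (p6, p3, p0) → 51.7800
  f8: (p7, p0, p8) → 55.3004
  f9: (p7, p5, p8) → 56.3241
  f10: (p7, p1, p5) → 44.7758
  f11: (p7, p0, p4) → 88.5754
  f12: (p7, p1, p4) → 47.6593
Σ area = 714.923

Euler characteristic 8−18+12 = 2 ✓


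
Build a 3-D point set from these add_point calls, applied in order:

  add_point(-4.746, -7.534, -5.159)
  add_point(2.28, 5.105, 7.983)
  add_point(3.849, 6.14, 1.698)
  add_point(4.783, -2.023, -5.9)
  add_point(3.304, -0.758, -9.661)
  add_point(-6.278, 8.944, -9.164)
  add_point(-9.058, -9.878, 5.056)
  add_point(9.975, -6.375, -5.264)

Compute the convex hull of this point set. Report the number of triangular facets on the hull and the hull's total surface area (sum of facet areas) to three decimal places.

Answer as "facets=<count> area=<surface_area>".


7 of the 8 inputs are extreme points: [0, 1, 2, 4, 5, 6, 7].

Area of each hull facet:
  f1: (p1, p7, p6) → 171.2192
  f2: (p1, p5, p6) → 180.3379
  f3: (p0, p7, p6) → 76.6189
  f4: (p0, p5, p6) → 89.3249
  f5: (p2, p1, p7) → 46.9247
  f6: (p2, p1, p5) → 41.1496
  f7: (p4, p0, p7) → 55.8501
  f8: (p4, p0, p5) → 77.7854
  f9: (p4, p2, p7) → 64.5260
  f10: (p4, p2, p5) → 84.2653
Σ area = 888.002

Euler characteristic 7−15+10 = 2 ✓

facets=10 area=888.002


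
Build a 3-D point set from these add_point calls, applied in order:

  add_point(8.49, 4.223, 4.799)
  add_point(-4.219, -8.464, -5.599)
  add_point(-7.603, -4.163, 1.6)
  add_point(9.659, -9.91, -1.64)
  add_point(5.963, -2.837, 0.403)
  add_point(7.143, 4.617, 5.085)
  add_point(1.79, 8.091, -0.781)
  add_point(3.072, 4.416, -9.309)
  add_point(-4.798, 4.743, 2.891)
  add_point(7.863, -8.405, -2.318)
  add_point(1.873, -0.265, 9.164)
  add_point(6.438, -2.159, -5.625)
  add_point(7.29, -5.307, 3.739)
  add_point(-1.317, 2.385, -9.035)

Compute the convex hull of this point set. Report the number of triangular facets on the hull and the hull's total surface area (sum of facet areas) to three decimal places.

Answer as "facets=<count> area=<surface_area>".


facets=20 area=837.402

Points on the hull: [0, 1, 2, 3, 5, 6, 7, 8, 10, 11, 12, 13] (12 of 14).

Per-facet area ½‖(b−a)×(c−a)‖:
  f1: (p10, p3, p2) → 102.2031
  f2: (p8, p10, p2) → 48.3796
  f3: (p8, p13, p2) → 58.0919
  f4: (p8, p13, p6) → 43.0922
  f5: (p1, p3, p2) → 64.4077
  f6: (p1, p13, p2) → 52.7557
  f7: (p12, p10, p3) → 10.4714
  f8: (p12, p0, p3) → 27.4835
  f9: (p12, p0, p10) → 37.5010
  f10: (p7, p13, p6) → 22.7025
  f11: (p7, p0, p6) → 42.9578
  f12: (p7, p1, p3) → 105.3205
  f13: (p7, p1, p13) → 22.1409
  f14: (p5, p8, p10) → 42.4638
  f15: (p5, p0, p10) → 4.9946
  f16: (p5, p8, p6) → 35.7483
  f17: (p5, p0, p6) → 5.1599
  f18: (p11, p0, p3) → 57.5740
  f19: (p11, p7, p3) → 2.8310
  f20: (p11, p7, p0) → 51.1223
Σ area = 837.402

Euler: V−E+F = 12−30+20 = 2.


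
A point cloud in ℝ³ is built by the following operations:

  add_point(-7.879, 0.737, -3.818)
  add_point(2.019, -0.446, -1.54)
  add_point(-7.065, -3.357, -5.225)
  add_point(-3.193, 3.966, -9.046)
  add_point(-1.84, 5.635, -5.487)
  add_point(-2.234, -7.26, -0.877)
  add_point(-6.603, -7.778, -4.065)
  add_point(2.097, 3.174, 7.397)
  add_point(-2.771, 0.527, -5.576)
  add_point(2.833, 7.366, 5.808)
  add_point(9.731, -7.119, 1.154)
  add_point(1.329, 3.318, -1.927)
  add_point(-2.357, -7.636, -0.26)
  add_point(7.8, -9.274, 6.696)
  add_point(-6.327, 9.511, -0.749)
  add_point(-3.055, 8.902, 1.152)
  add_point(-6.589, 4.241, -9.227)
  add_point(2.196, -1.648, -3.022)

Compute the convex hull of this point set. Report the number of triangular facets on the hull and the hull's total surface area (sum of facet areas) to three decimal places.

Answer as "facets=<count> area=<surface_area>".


facets=22 area=794.499

Points on the hull: [0, 2, 3, 4, 6, 7, 9, 10, 12, 13, 14, 15, 16] (13 of 18).

Facet areas (half cross-product norm):
  f1: (p9, p13, p10) → 52.0697
  f2: (p6, p13, p10) → 53.6041
  f3: (p6, p3, p10) → 111.7387
  f4: (p16, p14, p0) → 29.8993
  f5: (p16, p3, p14) → 17.0286
  f6: (p16, p6, p3) → 22.2164
  f7: (p4, p9, p10) → 100.5852
  f8: (p4, p3, p10) → 37.2937
  f9: (p4, p3, p14) → 13.2064
  f10: (p7, p9, p14) → 25.2666
  f11: (p7, p9, p13) → 20.5104
  f12: (p7, p14, p0) → 62.1586
  f13: (p7, p6, p0) → 65.2686
  f14: (p2, p6, p0) → 5.6077
  f15: (p2, p16, p0) → 14.1940
  f16: (p2, p16, p6) → 5.3882
  f17: (p15, p9, p14) → 2.1455
  f18: (p15, p4, p14) → 13.9794
  f19: (p15, p4, p9) → 27.1553
  f20: (p12, p6, p13) → 7.1708
  f21: (p12, p7, p13) → 76.8078
  f22: (p12, p7, p6) → 31.2046
Σ area = 794.499

Euler: V−E+F = 13−33+22 = 2.
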